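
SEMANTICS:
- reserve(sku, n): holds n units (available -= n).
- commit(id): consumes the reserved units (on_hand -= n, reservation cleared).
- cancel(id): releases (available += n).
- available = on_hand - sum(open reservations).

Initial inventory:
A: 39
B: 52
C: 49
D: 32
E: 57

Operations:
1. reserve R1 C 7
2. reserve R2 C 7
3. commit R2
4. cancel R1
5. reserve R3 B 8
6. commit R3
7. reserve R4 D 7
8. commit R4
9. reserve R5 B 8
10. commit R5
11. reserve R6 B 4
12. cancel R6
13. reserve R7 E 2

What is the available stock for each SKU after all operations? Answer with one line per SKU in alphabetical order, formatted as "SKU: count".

Answer: A: 39
B: 36
C: 42
D: 25
E: 55

Derivation:
Step 1: reserve R1 C 7 -> on_hand[A=39 B=52 C=49 D=32 E=57] avail[A=39 B=52 C=42 D=32 E=57] open={R1}
Step 2: reserve R2 C 7 -> on_hand[A=39 B=52 C=49 D=32 E=57] avail[A=39 B=52 C=35 D=32 E=57] open={R1,R2}
Step 3: commit R2 -> on_hand[A=39 B=52 C=42 D=32 E=57] avail[A=39 B=52 C=35 D=32 E=57] open={R1}
Step 4: cancel R1 -> on_hand[A=39 B=52 C=42 D=32 E=57] avail[A=39 B=52 C=42 D=32 E=57] open={}
Step 5: reserve R3 B 8 -> on_hand[A=39 B=52 C=42 D=32 E=57] avail[A=39 B=44 C=42 D=32 E=57] open={R3}
Step 6: commit R3 -> on_hand[A=39 B=44 C=42 D=32 E=57] avail[A=39 B=44 C=42 D=32 E=57] open={}
Step 7: reserve R4 D 7 -> on_hand[A=39 B=44 C=42 D=32 E=57] avail[A=39 B=44 C=42 D=25 E=57] open={R4}
Step 8: commit R4 -> on_hand[A=39 B=44 C=42 D=25 E=57] avail[A=39 B=44 C=42 D=25 E=57] open={}
Step 9: reserve R5 B 8 -> on_hand[A=39 B=44 C=42 D=25 E=57] avail[A=39 B=36 C=42 D=25 E=57] open={R5}
Step 10: commit R5 -> on_hand[A=39 B=36 C=42 D=25 E=57] avail[A=39 B=36 C=42 D=25 E=57] open={}
Step 11: reserve R6 B 4 -> on_hand[A=39 B=36 C=42 D=25 E=57] avail[A=39 B=32 C=42 D=25 E=57] open={R6}
Step 12: cancel R6 -> on_hand[A=39 B=36 C=42 D=25 E=57] avail[A=39 B=36 C=42 D=25 E=57] open={}
Step 13: reserve R7 E 2 -> on_hand[A=39 B=36 C=42 D=25 E=57] avail[A=39 B=36 C=42 D=25 E=55] open={R7}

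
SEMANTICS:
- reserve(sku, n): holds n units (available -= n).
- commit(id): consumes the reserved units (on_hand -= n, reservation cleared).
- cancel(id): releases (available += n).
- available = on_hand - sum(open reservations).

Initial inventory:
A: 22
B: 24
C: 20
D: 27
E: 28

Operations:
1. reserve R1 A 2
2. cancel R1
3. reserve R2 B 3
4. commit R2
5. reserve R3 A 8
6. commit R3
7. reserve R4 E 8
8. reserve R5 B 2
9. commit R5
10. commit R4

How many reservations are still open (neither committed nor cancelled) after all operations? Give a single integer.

Answer: 0

Derivation:
Step 1: reserve R1 A 2 -> on_hand[A=22 B=24 C=20 D=27 E=28] avail[A=20 B=24 C=20 D=27 E=28] open={R1}
Step 2: cancel R1 -> on_hand[A=22 B=24 C=20 D=27 E=28] avail[A=22 B=24 C=20 D=27 E=28] open={}
Step 3: reserve R2 B 3 -> on_hand[A=22 B=24 C=20 D=27 E=28] avail[A=22 B=21 C=20 D=27 E=28] open={R2}
Step 4: commit R2 -> on_hand[A=22 B=21 C=20 D=27 E=28] avail[A=22 B=21 C=20 D=27 E=28] open={}
Step 5: reserve R3 A 8 -> on_hand[A=22 B=21 C=20 D=27 E=28] avail[A=14 B=21 C=20 D=27 E=28] open={R3}
Step 6: commit R3 -> on_hand[A=14 B=21 C=20 D=27 E=28] avail[A=14 B=21 C=20 D=27 E=28] open={}
Step 7: reserve R4 E 8 -> on_hand[A=14 B=21 C=20 D=27 E=28] avail[A=14 B=21 C=20 D=27 E=20] open={R4}
Step 8: reserve R5 B 2 -> on_hand[A=14 B=21 C=20 D=27 E=28] avail[A=14 B=19 C=20 D=27 E=20] open={R4,R5}
Step 9: commit R5 -> on_hand[A=14 B=19 C=20 D=27 E=28] avail[A=14 B=19 C=20 D=27 E=20] open={R4}
Step 10: commit R4 -> on_hand[A=14 B=19 C=20 D=27 E=20] avail[A=14 B=19 C=20 D=27 E=20] open={}
Open reservations: [] -> 0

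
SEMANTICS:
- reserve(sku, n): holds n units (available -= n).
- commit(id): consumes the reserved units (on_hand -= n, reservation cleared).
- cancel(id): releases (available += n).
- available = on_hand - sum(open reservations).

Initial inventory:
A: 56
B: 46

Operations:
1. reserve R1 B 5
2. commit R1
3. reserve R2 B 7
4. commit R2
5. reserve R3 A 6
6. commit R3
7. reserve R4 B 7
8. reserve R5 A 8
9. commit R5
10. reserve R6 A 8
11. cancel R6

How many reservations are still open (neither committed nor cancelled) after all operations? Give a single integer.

Step 1: reserve R1 B 5 -> on_hand[A=56 B=46] avail[A=56 B=41] open={R1}
Step 2: commit R1 -> on_hand[A=56 B=41] avail[A=56 B=41] open={}
Step 3: reserve R2 B 7 -> on_hand[A=56 B=41] avail[A=56 B=34] open={R2}
Step 4: commit R2 -> on_hand[A=56 B=34] avail[A=56 B=34] open={}
Step 5: reserve R3 A 6 -> on_hand[A=56 B=34] avail[A=50 B=34] open={R3}
Step 6: commit R3 -> on_hand[A=50 B=34] avail[A=50 B=34] open={}
Step 7: reserve R4 B 7 -> on_hand[A=50 B=34] avail[A=50 B=27] open={R4}
Step 8: reserve R5 A 8 -> on_hand[A=50 B=34] avail[A=42 B=27] open={R4,R5}
Step 9: commit R5 -> on_hand[A=42 B=34] avail[A=42 B=27] open={R4}
Step 10: reserve R6 A 8 -> on_hand[A=42 B=34] avail[A=34 B=27] open={R4,R6}
Step 11: cancel R6 -> on_hand[A=42 B=34] avail[A=42 B=27] open={R4}
Open reservations: ['R4'] -> 1

Answer: 1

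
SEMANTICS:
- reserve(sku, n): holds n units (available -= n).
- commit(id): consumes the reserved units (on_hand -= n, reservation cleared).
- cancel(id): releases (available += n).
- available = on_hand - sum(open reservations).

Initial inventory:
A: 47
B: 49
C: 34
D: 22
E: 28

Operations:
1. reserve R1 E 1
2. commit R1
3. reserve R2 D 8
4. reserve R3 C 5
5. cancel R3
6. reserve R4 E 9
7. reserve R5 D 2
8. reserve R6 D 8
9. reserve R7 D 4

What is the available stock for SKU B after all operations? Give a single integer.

Answer: 49

Derivation:
Step 1: reserve R1 E 1 -> on_hand[A=47 B=49 C=34 D=22 E=28] avail[A=47 B=49 C=34 D=22 E=27] open={R1}
Step 2: commit R1 -> on_hand[A=47 B=49 C=34 D=22 E=27] avail[A=47 B=49 C=34 D=22 E=27] open={}
Step 3: reserve R2 D 8 -> on_hand[A=47 B=49 C=34 D=22 E=27] avail[A=47 B=49 C=34 D=14 E=27] open={R2}
Step 4: reserve R3 C 5 -> on_hand[A=47 B=49 C=34 D=22 E=27] avail[A=47 B=49 C=29 D=14 E=27] open={R2,R3}
Step 5: cancel R3 -> on_hand[A=47 B=49 C=34 D=22 E=27] avail[A=47 B=49 C=34 D=14 E=27] open={R2}
Step 6: reserve R4 E 9 -> on_hand[A=47 B=49 C=34 D=22 E=27] avail[A=47 B=49 C=34 D=14 E=18] open={R2,R4}
Step 7: reserve R5 D 2 -> on_hand[A=47 B=49 C=34 D=22 E=27] avail[A=47 B=49 C=34 D=12 E=18] open={R2,R4,R5}
Step 8: reserve R6 D 8 -> on_hand[A=47 B=49 C=34 D=22 E=27] avail[A=47 B=49 C=34 D=4 E=18] open={R2,R4,R5,R6}
Step 9: reserve R7 D 4 -> on_hand[A=47 B=49 C=34 D=22 E=27] avail[A=47 B=49 C=34 D=0 E=18] open={R2,R4,R5,R6,R7}
Final available[B] = 49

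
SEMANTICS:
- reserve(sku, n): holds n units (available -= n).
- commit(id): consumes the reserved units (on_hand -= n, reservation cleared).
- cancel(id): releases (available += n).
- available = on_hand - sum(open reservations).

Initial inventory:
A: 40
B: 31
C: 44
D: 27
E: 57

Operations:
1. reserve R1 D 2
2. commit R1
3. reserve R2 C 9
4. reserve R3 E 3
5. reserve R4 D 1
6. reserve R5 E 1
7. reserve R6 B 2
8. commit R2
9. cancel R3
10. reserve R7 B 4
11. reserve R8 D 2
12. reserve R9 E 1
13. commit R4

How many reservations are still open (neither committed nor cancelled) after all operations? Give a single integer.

Answer: 5

Derivation:
Step 1: reserve R1 D 2 -> on_hand[A=40 B=31 C=44 D=27 E=57] avail[A=40 B=31 C=44 D=25 E=57] open={R1}
Step 2: commit R1 -> on_hand[A=40 B=31 C=44 D=25 E=57] avail[A=40 B=31 C=44 D=25 E=57] open={}
Step 3: reserve R2 C 9 -> on_hand[A=40 B=31 C=44 D=25 E=57] avail[A=40 B=31 C=35 D=25 E=57] open={R2}
Step 4: reserve R3 E 3 -> on_hand[A=40 B=31 C=44 D=25 E=57] avail[A=40 B=31 C=35 D=25 E=54] open={R2,R3}
Step 5: reserve R4 D 1 -> on_hand[A=40 B=31 C=44 D=25 E=57] avail[A=40 B=31 C=35 D=24 E=54] open={R2,R3,R4}
Step 6: reserve R5 E 1 -> on_hand[A=40 B=31 C=44 D=25 E=57] avail[A=40 B=31 C=35 D=24 E=53] open={R2,R3,R4,R5}
Step 7: reserve R6 B 2 -> on_hand[A=40 B=31 C=44 D=25 E=57] avail[A=40 B=29 C=35 D=24 E=53] open={R2,R3,R4,R5,R6}
Step 8: commit R2 -> on_hand[A=40 B=31 C=35 D=25 E=57] avail[A=40 B=29 C=35 D=24 E=53] open={R3,R4,R5,R6}
Step 9: cancel R3 -> on_hand[A=40 B=31 C=35 D=25 E=57] avail[A=40 B=29 C=35 D=24 E=56] open={R4,R5,R6}
Step 10: reserve R7 B 4 -> on_hand[A=40 B=31 C=35 D=25 E=57] avail[A=40 B=25 C=35 D=24 E=56] open={R4,R5,R6,R7}
Step 11: reserve R8 D 2 -> on_hand[A=40 B=31 C=35 D=25 E=57] avail[A=40 B=25 C=35 D=22 E=56] open={R4,R5,R6,R7,R8}
Step 12: reserve R9 E 1 -> on_hand[A=40 B=31 C=35 D=25 E=57] avail[A=40 B=25 C=35 D=22 E=55] open={R4,R5,R6,R7,R8,R9}
Step 13: commit R4 -> on_hand[A=40 B=31 C=35 D=24 E=57] avail[A=40 B=25 C=35 D=22 E=55] open={R5,R6,R7,R8,R9}
Open reservations: ['R5', 'R6', 'R7', 'R8', 'R9'] -> 5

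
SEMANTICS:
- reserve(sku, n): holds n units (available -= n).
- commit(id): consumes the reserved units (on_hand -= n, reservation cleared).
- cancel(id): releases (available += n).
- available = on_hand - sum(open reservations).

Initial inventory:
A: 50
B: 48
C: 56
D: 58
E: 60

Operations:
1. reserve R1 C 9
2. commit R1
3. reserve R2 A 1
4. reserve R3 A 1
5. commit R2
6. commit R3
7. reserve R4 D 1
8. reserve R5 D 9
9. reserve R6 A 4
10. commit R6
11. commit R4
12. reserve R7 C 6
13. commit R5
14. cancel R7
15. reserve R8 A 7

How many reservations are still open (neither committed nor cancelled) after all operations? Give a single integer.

Answer: 1

Derivation:
Step 1: reserve R1 C 9 -> on_hand[A=50 B=48 C=56 D=58 E=60] avail[A=50 B=48 C=47 D=58 E=60] open={R1}
Step 2: commit R1 -> on_hand[A=50 B=48 C=47 D=58 E=60] avail[A=50 B=48 C=47 D=58 E=60] open={}
Step 3: reserve R2 A 1 -> on_hand[A=50 B=48 C=47 D=58 E=60] avail[A=49 B=48 C=47 D=58 E=60] open={R2}
Step 4: reserve R3 A 1 -> on_hand[A=50 B=48 C=47 D=58 E=60] avail[A=48 B=48 C=47 D=58 E=60] open={R2,R3}
Step 5: commit R2 -> on_hand[A=49 B=48 C=47 D=58 E=60] avail[A=48 B=48 C=47 D=58 E=60] open={R3}
Step 6: commit R3 -> on_hand[A=48 B=48 C=47 D=58 E=60] avail[A=48 B=48 C=47 D=58 E=60] open={}
Step 7: reserve R4 D 1 -> on_hand[A=48 B=48 C=47 D=58 E=60] avail[A=48 B=48 C=47 D=57 E=60] open={R4}
Step 8: reserve R5 D 9 -> on_hand[A=48 B=48 C=47 D=58 E=60] avail[A=48 B=48 C=47 D=48 E=60] open={R4,R5}
Step 9: reserve R6 A 4 -> on_hand[A=48 B=48 C=47 D=58 E=60] avail[A=44 B=48 C=47 D=48 E=60] open={R4,R5,R6}
Step 10: commit R6 -> on_hand[A=44 B=48 C=47 D=58 E=60] avail[A=44 B=48 C=47 D=48 E=60] open={R4,R5}
Step 11: commit R4 -> on_hand[A=44 B=48 C=47 D=57 E=60] avail[A=44 B=48 C=47 D=48 E=60] open={R5}
Step 12: reserve R7 C 6 -> on_hand[A=44 B=48 C=47 D=57 E=60] avail[A=44 B=48 C=41 D=48 E=60] open={R5,R7}
Step 13: commit R5 -> on_hand[A=44 B=48 C=47 D=48 E=60] avail[A=44 B=48 C=41 D=48 E=60] open={R7}
Step 14: cancel R7 -> on_hand[A=44 B=48 C=47 D=48 E=60] avail[A=44 B=48 C=47 D=48 E=60] open={}
Step 15: reserve R8 A 7 -> on_hand[A=44 B=48 C=47 D=48 E=60] avail[A=37 B=48 C=47 D=48 E=60] open={R8}
Open reservations: ['R8'] -> 1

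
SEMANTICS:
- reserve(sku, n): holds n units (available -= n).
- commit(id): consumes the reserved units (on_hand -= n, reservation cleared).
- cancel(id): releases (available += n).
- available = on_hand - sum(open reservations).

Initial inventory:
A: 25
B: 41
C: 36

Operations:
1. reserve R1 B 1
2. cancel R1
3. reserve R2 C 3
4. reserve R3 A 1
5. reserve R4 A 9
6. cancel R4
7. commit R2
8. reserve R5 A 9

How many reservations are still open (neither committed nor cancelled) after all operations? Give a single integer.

Step 1: reserve R1 B 1 -> on_hand[A=25 B=41 C=36] avail[A=25 B=40 C=36] open={R1}
Step 2: cancel R1 -> on_hand[A=25 B=41 C=36] avail[A=25 B=41 C=36] open={}
Step 3: reserve R2 C 3 -> on_hand[A=25 B=41 C=36] avail[A=25 B=41 C=33] open={R2}
Step 4: reserve R3 A 1 -> on_hand[A=25 B=41 C=36] avail[A=24 B=41 C=33] open={R2,R3}
Step 5: reserve R4 A 9 -> on_hand[A=25 B=41 C=36] avail[A=15 B=41 C=33] open={R2,R3,R4}
Step 6: cancel R4 -> on_hand[A=25 B=41 C=36] avail[A=24 B=41 C=33] open={R2,R3}
Step 7: commit R2 -> on_hand[A=25 B=41 C=33] avail[A=24 B=41 C=33] open={R3}
Step 8: reserve R5 A 9 -> on_hand[A=25 B=41 C=33] avail[A=15 B=41 C=33] open={R3,R5}
Open reservations: ['R3', 'R5'] -> 2

Answer: 2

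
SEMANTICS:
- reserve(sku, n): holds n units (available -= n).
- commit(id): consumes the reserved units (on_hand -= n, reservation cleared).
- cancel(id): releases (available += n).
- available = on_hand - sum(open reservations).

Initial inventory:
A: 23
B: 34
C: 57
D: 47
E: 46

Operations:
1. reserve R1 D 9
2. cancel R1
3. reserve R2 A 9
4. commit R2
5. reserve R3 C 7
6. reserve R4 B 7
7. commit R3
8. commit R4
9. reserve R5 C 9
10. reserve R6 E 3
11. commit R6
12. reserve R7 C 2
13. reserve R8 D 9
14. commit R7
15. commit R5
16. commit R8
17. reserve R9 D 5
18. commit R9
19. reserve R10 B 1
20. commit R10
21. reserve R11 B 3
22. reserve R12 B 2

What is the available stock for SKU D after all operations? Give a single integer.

Answer: 33

Derivation:
Step 1: reserve R1 D 9 -> on_hand[A=23 B=34 C=57 D=47 E=46] avail[A=23 B=34 C=57 D=38 E=46] open={R1}
Step 2: cancel R1 -> on_hand[A=23 B=34 C=57 D=47 E=46] avail[A=23 B=34 C=57 D=47 E=46] open={}
Step 3: reserve R2 A 9 -> on_hand[A=23 B=34 C=57 D=47 E=46] avail[A=14 B=34 C=57 D=47 E=46] open={R2}
Step 4: commit R2 -> on_hand[A=14 B=34 C=57 D=47 E=46] avail[A=14 B=34 C=57 D=47 E=46] open={}
Step 5: reserve R3 C 7 -> on_hand[A=14 B=34 C=57 D=47 E=46] avail[A=14 B=34 C=50 D=47 E=46] open={R3}
Step 6: reserve R4 B 7 -> on_hand[A=14 B=34 C=57 D=47 E=46] avail[A=14 B=27 C=50 D=47 E=46] open={R3,R4}
Step 7: commit R3 -> on_hand[A=14 B=34 C=50 D=47 E=46] avail[A=14 B=27 C=50 D=47 E=46] open={R4}
Step 8: commit R4 -> on_hand[A=14 B=27 C=50 D=47 E=46] avail[A=14 B=27 C=50 D=47 E=46] open={}
Step 9: reserve R5 C 9 -> on_hand[A=14 B=27 C=50 D=47 E=46] avail[A=14 B=27 C=41 D=47 E=46] open={R5}
Step 10: reserve R6 E 3 -> on_hand[A=14 B=27 C=50 D=47 E=46] avail[A=14 B=27 C=41 D=47 E=43] open={R5,R6}
Step 11: commit R6 -> on_hand[A=14 B=27 C=50 D=47 E=43] avail[A=14 B=27 C=41 D=47 E=43] open={R5}
Step 12: reserve R7 C 2 -> on_hand[A=14 B=27 C=50 D=47 E=43] avail[A=14 B=27 C=39 D=47 E=43] open={R5,R7}
Step 13: reserve R8 D 9 -> on_hand[A=14 B=27 C=50 D=47 E=43] avail[A=14 B=27 C=39 D=38 E=43] open={R5,R7,R8}
Step 14: commit R7 -> on_hand[A=14 B=27 C=48 D=47 E=43] avail[A=14 B=27 C=39 D=38 E=43] open={R5,R8}
Step 15: commit R5 -> on_hand[A=14 B=27 C=39 D=47 E=43] avail[A=14 B=27 C=39 D=38 E=43] open={R8}
Step 16: commit R8 -> on_hand[A=14 B=27 C=39 D=38 E=43] avail[A=14 B=27 C=39 D=38 E=43] open={}
Step 17: reserve R9 D 5 -> on_hand[A=14 B=27 C=39 D=38 E=43] avail[A=14 B=27 C=39 D=33 E=43] open={R9}
Step 18: commit R9 -> on_hand[A=14 B=27 C=39 D=33 E=43] avail[A=14 B=27 C=39 D=33 E=43] open={}
Step 19: reserve R10 B 1 -> on_hand[A=14 B=27 C=39 D=33 E=43] avail[A=14 B=26 C=39 D=33 E=43] open={R10}
Step 20: commit R10 -> on_hand[A=14 B=26 C=39 D=33 E=43] avail[A=14 B=26 C=39 D=33 E=43] open={}
Step 21: reserve R11 B 3 -> on_hand[A=14 B=26 C=39 D=33 E=43] avail[A=14 B=23 C=39 D=33 E=43] open={R11}
Step 22: reserve R12 B 2 -> on_hand[A=14 B=26 C=39 D=33 E=43] avail[A=14 B=21 C=39 D=33 E=43] open={R11,R12}
Final available[D] = 33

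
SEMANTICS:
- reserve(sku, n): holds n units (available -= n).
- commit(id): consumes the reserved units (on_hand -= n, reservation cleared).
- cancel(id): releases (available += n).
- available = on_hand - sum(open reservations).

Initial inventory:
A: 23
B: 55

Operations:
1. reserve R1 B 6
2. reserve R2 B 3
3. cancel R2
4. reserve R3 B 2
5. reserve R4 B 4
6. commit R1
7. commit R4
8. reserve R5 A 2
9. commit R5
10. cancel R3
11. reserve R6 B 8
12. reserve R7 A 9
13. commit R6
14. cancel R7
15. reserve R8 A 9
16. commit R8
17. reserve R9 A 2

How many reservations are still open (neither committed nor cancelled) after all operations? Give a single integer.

Step 1: reserve R1 B 6 -> on_hand[A=23 B=55] avail[A=23 B=49] open={R1}
Step 2: reserve R2 B 3 -> on_hand[A=23 B=55] avail[A=23 B=46] open={R1,R2}
Step 3: cancel R2 -> on_hand[A=23 B=55] avail[A=23 B=49] open={R1}
Step 4: reserve R3 B 2 -> on_hand[A=23 B=55] avail[A=23 B=47] open={R1,R3}
Step 5: reserve R4 B 4 -> on_hand[A=23 B=55] avail[A=23 B=43] open={R1,R3,R4}
Step 6: commit R1 -> on_hand[A=23 B=49] avail[A=23 B=43] open={R3,R4}
Step 7: commit R4 -> on_hand[A=23 B=45] avail[A=23 B=43] open={R3}
Step 8: reserve R5 A 2 -> on_hand[A=23 B=45] avail[A=21 B=43] open={R3,R5}
Step 9: commit R5 -> on_hand[A=21 B=45] avail[A=21 B=43] open={R3}
Step 10: cancel R3 -> on_hand[A=21 B=45] avail[A=21 B=45] open={}
Step 11: reserve R6 B 8 -> on_hand[A=21 B=45] avail[A=21 B=37] open={R6}
Step 12: reserve R7 A 9 -> on_hand[A=21 B=45] avail[A=12 B=37] open={R6,R7}
Step 13: commit R6 -> on_hand[A=21 B=37] avail[A=12 B=37] open={R7}
Step 14: cancel R7 -> on_hand[A=21 B=37] avail[A=21 B=37] open={}
Step 15: reserve R8 A 9 -> on_hand[A=21 B=37] avail[A=12 B=37] open={R8}
Step 16: commit R8 -> on_hand[A=12 B=37] avail[A=12 B=37] open={}
Step 17: reserve R9 A 2 -> on_hand[A=12 B=37] avail[A=10 B=37] open={R9}
Open reservations: ['R9'] -> 1

Answer: 1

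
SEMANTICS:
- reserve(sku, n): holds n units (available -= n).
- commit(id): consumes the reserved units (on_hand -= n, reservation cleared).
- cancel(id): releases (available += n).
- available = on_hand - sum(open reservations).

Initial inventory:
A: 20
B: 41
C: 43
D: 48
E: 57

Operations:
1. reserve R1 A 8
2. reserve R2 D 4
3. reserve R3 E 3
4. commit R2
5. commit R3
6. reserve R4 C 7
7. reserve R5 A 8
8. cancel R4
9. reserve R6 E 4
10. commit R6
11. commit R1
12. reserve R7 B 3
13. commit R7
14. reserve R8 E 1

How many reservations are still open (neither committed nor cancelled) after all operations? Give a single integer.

Answer: 2

Derivation:
Step 1: reserve R1 A 8 -> on_hand[A=20 B=41 C=43 D=48 E=57] avail[A=12 B=41 C=43 D=48 E=57] open={R1}
Step 2: reserve R2 D 4 -> on_hand[A=20 B=41 C=43 D=48 E=57] avail[A=12 B=41 C=43 D=44 E=57] open={R1,R2}
Step 3: reserve R3 E 3 -> on_hand[A=20 B=41 C=43 D=48 E=57] avail[A=12 B=41 C=43 D=44 E=54] open={R1,R2,R3}
Step 4: commit R2 -> on_hand[A=20 B=41 C=43 D=44 E=57] avail[A=12 B=41 C=43 D=44 E=54] open={R1,R3}
Step 5: commit R3 -> on_hand[A=20 B=41 C=43 D=44 E=54] avail[A=12 B=41 C=43 D=44 E=54] open={R1}
Step 6: reserve R4 C 7 -> on_hand[A=20 B=41 C=43 D=44 E=54] avail[A=12 B=41 C=36 D=44 E=54] open={R1,R4}
Step 7: reserve R5 A 8 -> on_hand[A=20 B=41 C=43 D=44 E=54] avail[A=4 B=41 C=36 D=44 E=54] open={R1,R4,R5}
Step 8: cancel R4 -> on_hand[A=20 B=41 C=43 D=44 E=54] avail[A=4 B=41 C=43 D=44 E=54] open={R1,R5}
Step 9: reserve R6 E 4 -> on_hand[A=20 B=41 C=43 D=44 E=54] avail[A=4 B=41 C=43 D=44 E=50] open={R1,R5,R6}
Step 10: commit R6 -> on_hand[A=20 B=41 C=43 D=44 E=50] avail[A=4 B=41 C=43 D=44 E=50] open={R1,R5}
Step 11: commit R1 -> on_hand[A=12 B=41 C=43 D=44 E=50] avail[A=4 B=41 C=43 D=44 E=50] open={R5}
Step 12: reserve R7 B 3 -> on_hand[A=12 B=41 C=43 D=44 E=50] avail[A=4 B=38 C=43 D=44 E=50] open={R5,R7}
Step 13: commit R7 -> on_hand[A=12 B=38 C=43 D=44 E=50] avail[A=4 B=38 C=43 D=44 E=50] open={R5}
Step 14: reserve R8 E 1 -> on_hand[A=12 B=38 C=43 D=44 E=50] avail[A=4 B=38 C=43 D=44 E=49] open={R5,R8}
Open reservations: ['R5', 'R8'] -> 2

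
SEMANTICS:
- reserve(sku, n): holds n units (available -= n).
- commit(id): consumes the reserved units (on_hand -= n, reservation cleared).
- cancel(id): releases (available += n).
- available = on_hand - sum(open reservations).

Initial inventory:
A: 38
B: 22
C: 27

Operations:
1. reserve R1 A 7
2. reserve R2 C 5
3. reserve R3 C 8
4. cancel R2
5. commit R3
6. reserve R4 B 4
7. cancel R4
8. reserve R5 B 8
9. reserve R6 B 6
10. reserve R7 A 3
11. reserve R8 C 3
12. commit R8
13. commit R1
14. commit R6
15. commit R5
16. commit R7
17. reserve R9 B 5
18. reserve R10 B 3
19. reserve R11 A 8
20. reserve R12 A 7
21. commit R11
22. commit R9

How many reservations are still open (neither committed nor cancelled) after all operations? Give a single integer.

Step 1: reserve R1 A 7 -> on_hand[A=38 B=22 C=27] avail[A=31 B=22 C=27] open={R1}
Step 2: reserve R2 C 5 -> on_hand[A=38 B=22 C=27] avail[A=31 B=22 C=22] open={R1,R2}
Step 3: reserve R3 C 8 -> on_hand[A=38 B=22 C=27] avail[A=31 B=22 C=14] open={R1,R2,R3}
Step 4: cancel R2 -> on_hand[A=38 B=22 C=27] avail[A=31 B=22 C=19] open={R1,R3}
Step 5: commit R3 -> on_hand[A=38 B=22 C=19] avail[A=31 B=22 C=19] open={R1}
Step 6: reserve R4 B 4 -> on_hand[A=38 B=22 C=19] avail[A=31 B=18 C=19] open={R1,R4}
Step 7: cancel R4 -> on_hand[A=38 B=22 C=19] avail[A=31 B=22 C=19] open={R1}
Step 8: reserve R5 B 8 -> on_hand[A=38 B=22 C=19] avail[A=31 B=14 C=19] open={R1,R5}
Step 9: reserve R6 B 6 -> on_hand[A=38 B=22 C=19] avail[A=31 B=8 C=19] open={R1,R5,R6}
Step 10: reserve R7 A 3 -> on_hand[A=38 B=22 C=19] avail[A=28 B=8 C=19] open={R1,R5,R6,R7}
Step 11: reserve R8 C 3 -> on_hand[A=38 B=22 C=19] avail[A=28 B=8 C=16] open={R1,R5,R6,R7,R8}
Step 12: commit R8 -> on_hand[A=38 B=22 C=16] avail[A=28 B=8 C=16] open={R1,R5,R6,R7}
Step 13: commit R1 -> on_hand[A=31 B=22 C=16] avail[A=28 B=8 C=16] open={R5,R6,R7}
Step 14: commit R6 -> on_hand[A=31 B=16 C=16] avail[A=28 B=8 C=16] open={R5,R7}
Step 15: commit R5 -> on_hand[A=31 B=8 C=16] avail[A=28 B=8 C=16] open={R7}
Step 16: commit R7 -> on_hand[A=28 B=8 C=16] avail[A=28 B=8 C=16] open={}
Step 17: reserve R9 B 5 -> on_hand[A=28 B=8 C=16] avail[A=28 B=3 C=16] open={R9}
Step 18: reserve R10 B 3 -> on_hand[A=28 B=8 C=16] avail[A=28 B=0 C=16] open={R10,R9}
Step 19: reserve R11 A 8 -> on_hand[A=28 B=8 C=16] avail[A=20 B=0 C=16] open={R10,R11,R9}
Step 20: reserve R12 A 7 -> on_hand[A=28 B=8 C=16] avail[A=13 B=0 C=16] open={R10,R11,R12,R9}
Step 21: commit R11 -> on_hand[A=20 B=8 C=16] avail[A=13 B=0 C=16] open={R10,R12,R9}
Step 22: commit R9 -> on_hand[A=20 B=3 C=16] avail[A=13 B=0 C=16] open={R10,R12}
Open reservations: ['R10', 'R12'] -> 2

Answer: 2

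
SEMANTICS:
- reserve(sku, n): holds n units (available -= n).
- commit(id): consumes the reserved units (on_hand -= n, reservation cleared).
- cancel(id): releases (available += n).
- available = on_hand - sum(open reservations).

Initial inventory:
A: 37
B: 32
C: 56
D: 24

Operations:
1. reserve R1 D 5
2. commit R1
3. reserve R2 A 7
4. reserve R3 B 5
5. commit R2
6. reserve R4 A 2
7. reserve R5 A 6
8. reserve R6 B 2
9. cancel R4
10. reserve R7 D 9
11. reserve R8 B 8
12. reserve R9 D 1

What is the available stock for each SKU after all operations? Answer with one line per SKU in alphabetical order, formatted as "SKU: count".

Answer: A: 24
B: 17
C: 56
D: 9

Derivation:
Step 1: reserve R1 D 5 -> on_hand[A=37 B=32 C=56 D=24] avail[A=37 B=32 C=56 D=19] open={R1}
Step 2: commit R1 -> on_hand[A=37 B=32 C=56 D=19] avail[A=37 B=32 C=56 D=19] open={}
Step 3: reserve R2 A 7 -> on_hand[A=37 B=32 C=56 D=19] avail[A=30 B=32 C=56 D=19] open={R2}
Step 4: reserve R3 B 5 -> on_hand[A=37 B=32 C=56 D=19] avail[A=30 B=27 C=56 D=19] open={R2,R3}
Step 5: commit R2 -> on_hand[A=30 B=32 C=56 D=19] avail[A=30 B=27 C=56 D=19] open={R3}
Step 6: reserve R4 A 2 -> on_hand[A=30 B=32 C=56 D=19] avail[A=28 B=27 C=56 D=19] open={R3,R4}
Step 7: reserve R5 A 6 -> on_hand[A=30 B=32 C=56 D=19] avail[A=22 B=27 C=56 D=19] open={R3,R4,R5}
Step 8: reserve R6 B 2 -> on_hand[A=30 B=32 C=56 D=19] avail[A=22 B=25 C=56 D=19] open={R3,R4,R5,R6}
Step 9: cancel R4 -> on_hand[A=30 B=32 C=56 D=19] avail[A=24 B=25 C=56 D=19] open={R3,R5,R6}
Step 10: reserve R7 D 9 -> on_hand[A=30 B=32 C=56 D=19] avail[A=24 B=25 C=56 D=10] open={R3,R5,R6,R7}
Step 11: reserve R8 B 8 -> on_hand[A=30 B=32 C=56 D=19] avail[A=24 B=17 C=56 D=10] open={R3,R5,R6,R7,R8}
Step 12: reserve R9 D 1 -> on_hand[A=30 B=32 C=56 D=19] avail[A=24 B=17 C=56 D=9] open={R3,R5,R6,R7,R8,R9}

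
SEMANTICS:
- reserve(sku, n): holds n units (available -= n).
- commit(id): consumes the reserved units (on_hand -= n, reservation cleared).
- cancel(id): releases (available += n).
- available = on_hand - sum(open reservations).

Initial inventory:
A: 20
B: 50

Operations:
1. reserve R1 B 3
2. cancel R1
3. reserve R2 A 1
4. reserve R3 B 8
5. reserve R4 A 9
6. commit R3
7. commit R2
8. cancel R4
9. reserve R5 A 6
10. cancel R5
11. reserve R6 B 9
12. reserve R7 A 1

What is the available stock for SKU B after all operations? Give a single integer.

Step 1: reserve R1 B 3 -> on_hand[A=20 B=50] avail[A=20 B=47] open={R1}
Step 2: cancel R1 -> on_hand[A=20 B=50] avail[A=20 B=50] open={}
Step 3: reserve R2 A 1 -> on_hand[A=20 B=50] avail[A=19 B=50] open={R2}
Step 4: reserve R3 B 8 -> on_hand[A=20 B=50] avail[A=19 B=42] open={R2,R3}
Step 5: reserve R4 A 9 -> on_hand[A=20 B=50] avail[A=10 B=42] open={R2,R3,R4}
Step 6: commit R3 -> on_hand[A=20 B=42] avail[A=10 B=42] open={R2,R4}
Step 7: commit R2 -> on_hand[A=19 B=42] avail[A=10 B=42] open={R4}
Step 8: cancel R4 -> on_hand[A=19 B=42] avail[A=19 B=42] open={}
Step 9: reserve R5 A 6 -> on_hand[A=19 B=42] avail[A=13 B=42] open={R5}
Step 10: cancel R5 -> on_hand[A=19 B=42] avail[A=19 B=42] open={}
Step 11: reserve R6 B 9 -> on_hand[A=19 B=42] avail[A=19 B=33] open={R6}
Step 12: reserve R7 A 1 -> on_hand[A=19 B=42] avail[A=18 B=33] open={R6,R7}
Final available[B] = 33

Answer: 33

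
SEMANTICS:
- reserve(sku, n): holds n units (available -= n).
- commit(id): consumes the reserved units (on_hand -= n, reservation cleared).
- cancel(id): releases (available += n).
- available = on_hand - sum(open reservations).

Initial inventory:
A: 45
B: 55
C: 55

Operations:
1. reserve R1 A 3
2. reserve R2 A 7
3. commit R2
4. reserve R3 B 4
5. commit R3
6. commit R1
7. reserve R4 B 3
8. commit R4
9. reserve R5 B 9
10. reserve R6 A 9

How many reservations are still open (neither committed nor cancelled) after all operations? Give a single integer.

Answer: 2

Derivation:
Step 1: reserve R1 A 3 -> on_hand[A=45 B=55 C=55] avail[A=42 B=55 C=55] open={R1}
Step 2: reserve R2 A 7 -> on_hand[A=45 B=55 C=55] avail[A=35 B=55 C=55] open={R1,R2}
Step 3: commit R2 -> on_hand[A=38 B=55 C=55] avail[A=35 B=55 C=55] open={R1}
Step 4: reserve R3 B 4 -> on_hand[A=38 B=55 C=55] avail[A=35 B=51 C=55] open={R1,R3}
Step 5: commit R3 -> on_hand[A=38 B=51 C=55] avail[A=35 B=51 C=55] open={R1}
Step 6: commit R1 -> on_hand[A=35 B=51 C=55] avail[A=35 B=51 C=55] open={}
Step 7: reserve R4 B 3 -> on_hand[A=35 B=51 C=55] avail[A=35 B=48 C=55] open={R4}
Step 8: commit R4 -> on_hand[A=35 B=48 C=55] avail[A=35 B=48 C=55] open={}
Step 9: reserve R5 B 9 -> on_hand[A=35 B=48 C=55] avail[A=35 B=39 C=55] open={R5}
Step 10: reserve R6 A 9 -> on_hand[A=35 B=48 C=55] avail[A=26 B=39 C=55] open={R5,R6}
Open reservations: ['R5', 'R6'] -> 2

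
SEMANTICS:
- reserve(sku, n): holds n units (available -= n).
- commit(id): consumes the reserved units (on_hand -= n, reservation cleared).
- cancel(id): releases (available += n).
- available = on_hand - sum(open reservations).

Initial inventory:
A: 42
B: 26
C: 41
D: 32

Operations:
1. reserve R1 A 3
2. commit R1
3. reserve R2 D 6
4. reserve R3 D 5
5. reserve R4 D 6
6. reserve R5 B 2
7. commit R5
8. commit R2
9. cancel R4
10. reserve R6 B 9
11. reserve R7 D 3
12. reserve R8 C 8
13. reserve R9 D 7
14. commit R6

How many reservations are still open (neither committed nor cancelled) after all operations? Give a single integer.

Step 1: reserve R1 A 3 -> on_hand[A=42 B=26 C=41 D=32] avail[A=39 B=26 C=41 D=32] open={R1}
Step 2: commit R1 -> on_hand[A=39 B=26 C=41 D=32] avail[A=39 B=26 C=41 D=32] open={}
Step 3: reserve R2 D 6 -> on_hand[A=39 B=26 C=41 D=32] avail[A=39 B=26 C=41 D=26] open={R2}
Step 4: reserve R3 D 5 -> on_hand[A=39 B=26 C=41 D=32] avail[A=39 B=26 C=41 D=21] open={R2,R3}
Step 5: reserve R4 D 6 -> on_hand[A=39 B=26 C=41 D=32] avail[A=39 B=26 C=41 D=15] open={R2,R3,R4}
Step 6: reserve R5 B 2 -> on_hand[A=39 B=26 C=41 D=32] avail[A=39 B=24 C=41 D=15] open={R2,R3,R4,R5}
Step 7: commit R5 -> on_hand[A=39 B=24 C=41 D=32] avail[A=39 B=24 C=41 D=15] open={R2,R3,R4}
Step 8: commit R2 -> on_hand[A=39 B=24 C=41 D=26] avail[A=39 B=24 C=41 D=15] open={R3,R4}
Step 9: cancel R4 -> on_hand[A=39 B=24 C=41 D=26] avail[A=39 B=24 C=41 D=21] open={R3}
Step 10: reserve R6 B 9 -> on_hand[A=39 B=24 C=41 D=26] avail[A=39 B=15 C=41 D=21] open={R3,R6}
Step 11: reserve R7 D 3 -> on_hand[A=39 B=24 C=41 D=26] avail[A=39 B=15 C=41 D=18] open={R3,R6,R7}
Step 12: reserve R8 C 8 -> on_hand[A=39 B=24 C=41 D=26] avail[A=39 B=15 C=33 D=18] open={R3,R6,R7,R8}
Step 13: reserve R9 D 7 -> on_hand[A=39 B=24 C=41 D=26] avail[A=39 B=15 C=33 D=11] open={R3,R6,R7,R8,R9}
Step 14: commit R6 -> on_hand[A=39 B=15 C=41 D=26] avail[A=39 B=15 C=33 D=11] open={R3,R7,R8,R9}
Open reservations: ['R3', 'R7', 'R8', 'R9'] -> 4

Answer: 4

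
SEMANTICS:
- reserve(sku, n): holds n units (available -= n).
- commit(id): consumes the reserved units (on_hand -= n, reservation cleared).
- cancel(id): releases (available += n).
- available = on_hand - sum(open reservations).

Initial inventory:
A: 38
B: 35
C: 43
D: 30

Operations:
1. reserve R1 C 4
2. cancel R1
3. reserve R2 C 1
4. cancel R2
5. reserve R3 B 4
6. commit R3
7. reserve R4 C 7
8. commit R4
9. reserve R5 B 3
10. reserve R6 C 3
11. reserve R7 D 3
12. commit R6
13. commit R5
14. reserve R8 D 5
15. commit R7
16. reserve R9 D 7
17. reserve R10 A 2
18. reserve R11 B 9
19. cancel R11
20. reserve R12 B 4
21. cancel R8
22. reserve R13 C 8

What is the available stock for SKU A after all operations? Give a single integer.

Step 1: reserve R1 C 4 -> on_hand[A=38 B=35 C=43 D=30] avail[A=38 B=35 C=39 D=30] open={R1}
Step 2: cancel R1 -> on_hand[A=38 B=35 C=43 D=30] avail[A=38 B=35 C=43 D=30] open={}
Step 3: reserve R2 C 1 -> on_hand[A=38 B=35 C=43 D=30] avail[A=38 B=35 C=42 D=30] open={R2}
Step 4: cancel R2 -> on_hand[A=38 B=35 C=43 D=30] avail[A=38 B=35 C=43 D=30] open={}
Step 5: reserve R3 B 4 -> on_hand[A=38 B=35 C=43 D=30] avail[A=38 B=31 C=43 D=30] open={R3}
Step 6: commit R3 -> on_hand[A=38 B=31 C=43 D=30] avail[A=38 B=31 C=43 D=30] open={}
Step 7: reserve R4 C 7 -> on_hand[A=38 B=31 C=43 D=30] avail[A=38 B=31 C=36 D=30] open={R4}
Step 8: commit R4 -> on_hand[A=38 B=31 C=36 D=30] avail[A=38 B=31 C=36 D=30] open={}
Step 9: reserve R5 B 3 -> on_hand[A=38 B=31 C=36 D=30] avail[A=38 B=28 C=36 D=30] open={R5}
Step 10: reserve R6 C 3 -> on_hand[A=38 B=31 C=36 D=30] avail[A=38 B=28 C=33 D=30] open={R5,R6}
Step 11: reserve R7 D 3 -> on_hand[A=38 B=31 C=36 D=30] avail[A=38 B=28 C=33 D=27] open={R5,R6,R7}
Step 12: commit R6 -> on_hand[A=38 B=31 C=33 D=30] avail[A=38 B=28 C=33 D=27] open={R5,R7}
Step 13: commit R5 -> on_hand[A=38 B=28 C=33 D=30] avail[A=38 B=28 C=33 D=27] open={R7}
Step 14: reserve R8 D 5 -> on_hand[A=38 B=28 C=33 D=30] avail[A=38 B=28 C=33 D=22] open={R7,R8}
Step 15: commit R7 -> on_hand[A=38 B=28 C=33 D=27] avail[A=38 B=28 C=33 D=22] open={R8}
Step 16: reserve R9 D 7 -> on_hand[A=38 B=28 C=33 D=27] avail[A=38 B=28 C=33 D=15] open={R8,R9}
Step 17: reserve R10 A 2 -> on_hand[A=38 B=28 C=33 D=27] avail[A=36 B=28 C=33 D=15] open={R10,R8,R9}
Step 18: reserve R11 B 9 -> on_hand[A=38 B=28 C=33 D=27] avail[A=36 B=19 C=33 D=15] open={R10,R11,R8,R9}
Step 19: cancel R11 -> on_hand[A=38 B=28 C=33 D=27] avail[A=36 B=28 C=33 D=15] open={R10,R8,R9}
Step 20: reserve R12 B 4 -> on_hand[A=38 B=28 C=33 D=27] avail[A=36 B=24 C=33 D=15] open={R10,R12,R8,R9}
Step 21: cancel R8 -> on_hand[A=38 B=28 C=33 D=27] avail[A=36 B=24 C=33 D=20] open={R10,R12,R9}
Step 22: reserve R13 C 8 -> on_hand[A=38 B=28 C=33 D=27] avail[A=36 B=24 C=25 D=20] open={R10,R12,R13,R9}
Final available[A] = 36

Answer: 36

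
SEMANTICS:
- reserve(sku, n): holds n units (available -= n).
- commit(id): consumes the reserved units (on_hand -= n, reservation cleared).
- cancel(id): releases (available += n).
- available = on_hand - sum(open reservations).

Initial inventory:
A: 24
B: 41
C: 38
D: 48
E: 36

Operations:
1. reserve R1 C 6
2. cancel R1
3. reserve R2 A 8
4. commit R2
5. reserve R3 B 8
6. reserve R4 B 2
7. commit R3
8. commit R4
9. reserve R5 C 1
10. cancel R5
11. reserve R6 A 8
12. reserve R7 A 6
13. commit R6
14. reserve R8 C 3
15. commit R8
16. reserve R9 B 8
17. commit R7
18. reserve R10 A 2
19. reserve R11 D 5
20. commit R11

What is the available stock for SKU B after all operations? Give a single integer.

Step 1: reserve R1 C 6 -> on_hand[A=24 B=41 C=38 D=48 E=36] avail[A=24 B=41 C=32 D=48 E=36] open={R1}
Step 2: cancel R1 -> on_hand[A=24 B=41 C=38 D=48 E=36] avail[A=24 B=41 C=38 D=48 E=36] open={}
Step 3: reserve R2 A 8 -> on_hand[A=24 B=41 C=38 D=48 E=36] avail[A=16 B=41 C=38 D=48 E=36] open={R2}
Step 4: commit R2 -> on_hand[A=16 B=41 C=38 D=48 E=36] avail[A=16 B=41 C=38 D=48 E=36] open={}
Step 5: reserve R3 B 8 -> on_hand[A=16 B=41 C=38 D=48 E=36] avail[A=16 B=33 C=38 D=48 E=36] open={R3}
Step 6: reserve R4 B 2 -> on_hand[A=16 B=41 C=38 D=48 E=36] avail[A=16 B=31 C=38 D=48 E=36] open={R3,R4}
Step 7: commit R3 -> on_hand[A=16 B=33 C=38 D=48 E=36] avail[A=16 B=31 C=38 D=48 E=36] open={R4}
Step 8: commit R4 -> on_hand[A=16 B=31 C=38 D=48 E=36] avail[A=16 B=31 C=38 D=48 E=36] open={}
Step 9: reserve R5 C 1 -> on_hand[A=16 B=31 C=38 D=48 E=36] avail[A=16 B=31 C=37 D=48 E=36] open={R5}
Step 10: cancel R5 -> on_hand[A=16 B=31 C=38 D=48 E=36] avail[A=16 B=31 C=38 D=48 E=36] open={}
Step 11: reserve R6 A 8 -> on_hand[A=16 B=31 C=38 D=48 E=36] avail[A=8 B=31 C=38 D=48 E=36] open={R6}
Step 12: reserve R7 A 6 -> on_hand[A=16 B=31 C=38 D=48 E=36] avail[A=2 B=31 C=38 D=48 E=36] open={R6,R7}
Step 13: commit R6 -> on_hand[A=8 B=31 C=38 D=48 E=36] avail[A=2 B=31 C=38 D=48 E=36] open={R7}
Step 14: reserve R8 C 3 -> on_hand[A=8 B=31 C=38 D=48 E=36] avail[A=2 B=31 C=35 D=48 E=36] open={R7,R8}
Step 15: commit R8 -> on_hand[A=8 B=31 C=35 D=48 E=36] avail[A=2 B=31 C=35 D=48 E=36] open={R7}
Step 16: reserve R9 B 8 -> on_hand[A=8 B=31 C=35 D=48 E=36] avail[A=2 B=23 C=35 D=48 E=36] open={R7,R9}
Step 17: commit R7 -> on_hand[A=2 B=31 C=35 D=48 E=36] avail[A=2 B=23 C=35 D=48 E=36] open={R9}
Step 18: reserve R10 A 2 -> on_hand[A=2 B=31 C=35 D=48 E=36] avail[A=0 B=23 C=35 D=48 E=36] open={R10,R9}
Step 19: reserve R11 D 5 -> on_hand[A=2 B=31 C=35 D=48 E=36] avail[A=0 B=23 C=35 D=43 E=36] open={R10,R11,R9}
Step 20: commit R11 -> on_hand[A=2 B=31 C=35 D=43 E=36] avail[A=0 B=23 C=35 D=43 E=36] open={R10,R9}
Final available[B] = 23

Answer: 23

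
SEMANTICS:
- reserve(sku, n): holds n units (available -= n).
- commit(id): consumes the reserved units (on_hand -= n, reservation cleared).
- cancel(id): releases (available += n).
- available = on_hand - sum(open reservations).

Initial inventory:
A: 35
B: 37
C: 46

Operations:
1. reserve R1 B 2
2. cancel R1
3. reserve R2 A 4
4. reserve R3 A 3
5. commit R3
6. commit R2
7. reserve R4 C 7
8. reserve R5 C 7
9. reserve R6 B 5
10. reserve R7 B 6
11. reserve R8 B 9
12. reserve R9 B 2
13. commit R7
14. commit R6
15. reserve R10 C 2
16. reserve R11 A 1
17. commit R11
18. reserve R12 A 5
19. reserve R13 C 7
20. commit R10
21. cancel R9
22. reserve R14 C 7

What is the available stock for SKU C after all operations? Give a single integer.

Step 1: reserve R1 B 2 -> on_hand[A=35 B=37 C=46] avail[A=35 B=35 C=46] open={R1}
Step 2: cancel R1 -> on_hand[A=35 B=37 C=46] avail[A=35 B=37 C=46] open={}
Step 3: reserve R2 A 4 -> on_hand[A=35 B=37 C=46] avail[A=31 B=37 C=46] open={R2}
Step 4: reserve R3 A 3 -> on_hand[A=35 B=37 C=46] avail[A=28 B=37 C=46] open={R2,R3}
Step 5: commit R3 -> on_hand[A=32 B=37 C=46] avail[A=28 B=37 C=46] open={R2}
Step 6: commit R2 -> on_hand[A=28 B=37 C=46] avail[A=28 B=37 C=46] open={}
Step 7: reserve R4 C 7 -> on_hand[A=28 B=37 C=46] avail[A=28 B=37 C=39] open={R4}
Step 8: reserve R5 C 7 -> on_hand[A=28 B=37 C=46] avail[A=28 B=37 C=32] open={R4,R5}
Step 9: reserve R6 B 5 -> on_hand[A=28 B=37 C=46] avail[A=28 B=32 C=32] open={R4,R5,R6}
Step 10: reserve R7 B 6 -> on_hand[A=28 B=37 C=46] avail[A=28 B=26 C=32] open={R4,R5,R6,R7}
Step 11: reserve R8 B 9 -> on_hand[A=28 B=37 C=46] avail[A=28 B=17 C=32] open={R4,R5,R6,R7,R8}
Step 12: reserve R9 B 2 -> on_hand[A=28 B=37 C=46] avail[A=28 B=15 C=32] open={R4,R5,R6,R7,R8,R9}
Step 13: commit R7 -> on_hand[A=28 B=31 C=46] avail[A=28 B=15 C=32] open={R4,R5,R6,R8,R9}
Step 14: commit R6 -> on_hand[A=28 B=26 C=46] avail[A=28 B=15 C=32] open={R4,R5,R8,R9}
Step 15: reserve R10 C 2 -> on_hand[A=28 B=26 C=46] avail[A=28 B=15 C=30] open={R10,R4,R5,R8,R9}
Step 16: reserve R11 A 1 -> on_hand[A=28 B=26 C=46] avail[A=27 B=15 C=30] open={R10,R11,R4,R5,R8,R9}
Step 17: commit R11 -> on_hand[A=27 B=26 C=46] avail[A=27 B=15 C=30] open={R10,R4,R5,R8,R9}
Step 18: reserve R12 A 5 -> on_hand[A=27 B=26 C=46] avail[A=22 B=15 C=30] open={R10,R12,R4,R5,R8,R9}
Step 19: reserve R13 C 7 -> on_hand[A=27 B=26 C=46] avail[A=22 B=15 C=23] open={R10,R12,R13,R4,R5,R8,R9}
Step 20: commit R10 -> on_hand[A=27 B=26 C=44] avail[A=22 B=15 C=23] open={R12,R13,R4,R5,R8,R9}
Step 21: cancel R9 -> on_hand[A=27 B=26 C=44] avail[A=22 B=17 C=23] open={R12,R13,R4,R5,R8}
Step 22: reserve R14 C 7 -> on_hand[A=27 B=26 C=44] avail[A=22 B=17 C=16] open={R12,R13,R14,R4,R5,R8}
Final available[C] = 16

Answer: 16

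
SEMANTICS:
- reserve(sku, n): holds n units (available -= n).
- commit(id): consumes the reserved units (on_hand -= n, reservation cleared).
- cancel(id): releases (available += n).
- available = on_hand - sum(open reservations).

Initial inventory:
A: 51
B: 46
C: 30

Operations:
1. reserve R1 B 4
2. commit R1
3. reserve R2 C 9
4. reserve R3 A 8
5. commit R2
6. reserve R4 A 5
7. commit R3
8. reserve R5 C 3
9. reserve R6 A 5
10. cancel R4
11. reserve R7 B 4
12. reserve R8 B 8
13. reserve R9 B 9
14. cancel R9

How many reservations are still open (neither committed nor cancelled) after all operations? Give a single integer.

Answer: 4

Derivation:
Step 1: reserve R1 B 4 -> on_hand[A=51 B=46 C=30] avail[A=51 B=42 C=30] open={R1}
Step 2: commit R1 -> on_hand[A=51 B=42 C=30] avail[A=51 B=42 C=30] open={}
Step 3: reserve R2 C 9 -> on_hand[A=51 B=42 C=30] avail[A=51 B=42 C=21] open={R2}
Step 4: reserve R3 A 8 -> on_hand[A=51 B=42 C=30] avail[A=43 B=42 C=21] open={R2,R3}
Step 5: commit R2 -> on_hand[A=51 B=42 C=21] avail[A=43 B=42 C=21] open={R3}
Step 6: reserve R4 A 5 -> on_hand[A=51 B=42 C=21] avail[A=38 B=42 C=21] open={R3,R4}
Step 7: commit R3 -> on_hand[A=43 B=42 C=21] avail[A=38 B=42 C=21] open={R4}
Step 8: reserve R5 C 3 -> on_hand[A=43 B=42 C=21] avail[A=38 B=42 C=18] open={R4,R5}
Step 9: reserve R6 A 5 -> on_hand[A=43 B=42 C=21] avail[A=33 B=42 C=18] open={R4,R5,R6}
Step 10: cancel R4 -> on_hand[A=43 B=42 C=21] avail[A=38 B=42 C=18] open={R5,R6}
Step 11: reserve R7 B 4 -> on_hand[A=43 B=42 C=21] avail[A=38 B=38 C=18] open={R5,R6,R7}
Step 12: reserve R8 B 8 -> on_hand[A=43 B=42 C=21] avail[A=38 B=30 C=18] open={R5,R6,R7,R8}
Step 13: reserve R9 B 9 -> on_hand[A=43 B=42 C=21] avail[A=38 B=21 C=18] open={R5,R6,R7,R8,R9}
Step 14: cancel R9 -> on_hand[A=43 B=42 C=21] avail[A=38 B=30 C=18] open={R5,R6,R7,R8}
Open reservations: ['R5', 'R6', 'R7', 'R8'] -> 4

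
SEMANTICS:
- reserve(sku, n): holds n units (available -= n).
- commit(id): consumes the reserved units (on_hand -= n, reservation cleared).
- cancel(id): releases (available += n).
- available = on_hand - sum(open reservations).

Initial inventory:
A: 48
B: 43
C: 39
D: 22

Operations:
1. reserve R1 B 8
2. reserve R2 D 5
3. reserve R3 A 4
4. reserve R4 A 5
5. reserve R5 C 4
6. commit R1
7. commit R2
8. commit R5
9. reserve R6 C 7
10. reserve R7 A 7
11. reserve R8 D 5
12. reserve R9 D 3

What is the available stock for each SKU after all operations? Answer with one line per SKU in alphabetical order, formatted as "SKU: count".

Answer: A: 32
B: 35
C: 28
D: 9

Derivation:
Step 1: reserve R1 B 8 -> on_hand[A=48 B=43 C=39 D=22] avail[A=48 B=35 C=39 D=22] open={R1}
Step 2: reserve R2 D 5 -> on_hand[A=48 B=43 C=39 D=22] avail[A=48 B=35 C=39 D=17] open={R1,R2}
Step 3: reserve R3 A 4 -> on_hand[A=48 B=43 C=39 D=22] avail[A=44 B=35 C=39 D=17] open={R1,R2,R3}
Step 4: reserve R4 A 5 -> on_hand[A=48 B=43 C=39 D=22] avail[A=39 B=35 C=39 D=17] open={R1,R2,R3,R4}
Step 5: reserve R5 C 4 -> on_hand[A=48 B=43 C=39 D=22] avail[A=39 B=35 C=35 D=17] open={R1,R2,R3,R4,R5}
Step 6: commit R1 -> on_hand[A=48 B=35 C=39 D=22] avail[A=39 B=35 C=35 D=17] open={R2,R3,R4,R5}
Step 7: commit R2 -> on_hand[A=48 B=35 C=39 D=17] avail[A=39 B=35 C=35 D=17] open={R3,R4,R5}
Step 8: commit R5 -> on_hand[A=48 B=35 C=35 D=17] avail[A=39 B=35 C=35 D=17] open={R3,R4}
Step 9: reserve R6 C 7 -> on_hand[A=48 B=35 C=35 D=17] avail[A=39 B=35 C=28 D=17] open={R3,R4,R6}
Step 10: reserve R7 A 7 -> on_hand[A=48 B=35 C=35 D=17] avail[A=32 B=35 C=28 D=17] open={R3,R4,R6,R7}
Step 11: reserve R8 D 5 -> on_hand[A=48 B=35 C=35 D=17] avail[A=32 B=35 C=28 D=12] open={R3,R4,R6,R7,R8}
Step 12: reserve R9 D 3 -> on_hand[A=48 B=35 C=35 D=17] avail[A=32 B=35 C=28 D=9] open={R3,R4,R6,R7,R8,R9}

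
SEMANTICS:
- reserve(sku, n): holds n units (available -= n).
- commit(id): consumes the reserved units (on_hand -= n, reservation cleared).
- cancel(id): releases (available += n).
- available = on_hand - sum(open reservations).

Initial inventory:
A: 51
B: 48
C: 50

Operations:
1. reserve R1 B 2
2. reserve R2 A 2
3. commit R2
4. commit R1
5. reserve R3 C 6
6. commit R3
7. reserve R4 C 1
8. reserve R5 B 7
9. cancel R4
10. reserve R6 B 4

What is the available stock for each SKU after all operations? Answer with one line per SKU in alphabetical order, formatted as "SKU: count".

Step 1: reserve R1 B 2 -> on_hand[A=51 B=48 C=50] avail[A=51 B=46 C=50] open={R1}
Step 2: reserve R2 A 2 -> on_hand[A=51 B=48 C=50] avail[A=49 B=46 C=50] open={R1,R2}
Step 3: commit R2 -> on_hand[A=49 B=48 C=50] avail[A=49 B=46 C=50] open={R1}
Step 4: commit R1 -> on_hand[A=49 B=46 C=50] avail[A=49 B=46 C=50] open={}
Step 5: reserve R3 C 6 -> on_hand[A=49 B=46 C=50] avail[A=49 B=46 C=44] open={R3}
Step 6: commit R3 -> on_hand[A=49 B=46 C=44] avail[A=49 B=46 C=44] open={}
Step 7: reserve R4 C 1 -> on_hand[A=49 B=46 C=44] avail[A=49 B=46 C=43] open={R4}
Step 8: reserve R5 B 7 -> on_hand[A=49 B=46 C=44] avail[A=49 B=39 C=43] open={R4,R5}
Step 9: cancel R4 -> on_hand[A=49 B=46 C=44] avail[A=49 B=39 C=44] open={R5}
Step 10: reserve R6 B 4 -> on_hand[A=49 B=46 C=44] avail[A=49 B=35 C=44] open={R5,R6}

Answer: A: 49
B: 35
C: 44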